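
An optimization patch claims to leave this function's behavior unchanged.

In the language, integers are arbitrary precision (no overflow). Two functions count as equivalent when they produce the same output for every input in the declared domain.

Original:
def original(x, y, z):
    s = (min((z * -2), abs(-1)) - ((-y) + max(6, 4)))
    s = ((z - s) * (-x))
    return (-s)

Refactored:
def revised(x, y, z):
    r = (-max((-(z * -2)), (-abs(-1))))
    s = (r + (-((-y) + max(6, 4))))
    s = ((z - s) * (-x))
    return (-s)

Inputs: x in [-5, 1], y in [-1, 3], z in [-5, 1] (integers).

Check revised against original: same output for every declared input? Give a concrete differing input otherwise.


Comparing the listings, the differences include: arithmetic usage differs, and local variable names differ, and min/max/abs usage differs, and statement counts differ.
Tracing x=0, y=-1, z=-2: original: s becomes -6; next s becomes 0; next final value 0 | revised: r becomes 1; next s becomes -6; next s becomes 0; next final value 0 — matching result 0.
Sweeping the whole domain (245 inputs) finds no disagreement.
verdict: equivalent


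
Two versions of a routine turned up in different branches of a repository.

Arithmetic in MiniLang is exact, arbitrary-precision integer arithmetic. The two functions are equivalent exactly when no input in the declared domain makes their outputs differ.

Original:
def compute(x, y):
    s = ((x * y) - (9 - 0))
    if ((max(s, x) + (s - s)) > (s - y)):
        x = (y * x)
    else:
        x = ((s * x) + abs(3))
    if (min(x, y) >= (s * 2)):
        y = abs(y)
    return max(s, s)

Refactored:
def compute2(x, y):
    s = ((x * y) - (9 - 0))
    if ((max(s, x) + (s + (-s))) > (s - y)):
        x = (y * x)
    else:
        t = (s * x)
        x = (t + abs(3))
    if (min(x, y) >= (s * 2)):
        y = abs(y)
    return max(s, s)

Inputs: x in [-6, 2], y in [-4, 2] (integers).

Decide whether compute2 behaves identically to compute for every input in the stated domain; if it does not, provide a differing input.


Comparing the listings, the differences include: local variable names differ, arithmetic usage differs, statement counts differ.
As a probe, take x=0, y=-3: compute runs s := -9 | ((max(s, x) + (s - s)) > (s - y)): true | x := 0 | (min(x, y) >= (s * 2)): true | y := 3 | result -9; compute2 runs s := -9 | ((max(s, x) + (s + (-s))) > (s - y)): true | x := 0 | (min(x, y) >= (s * 2)): true | y := 3 | result -9; both end at -9.
Every one of the 63 inputs gives matching results.
verdict: equivalent


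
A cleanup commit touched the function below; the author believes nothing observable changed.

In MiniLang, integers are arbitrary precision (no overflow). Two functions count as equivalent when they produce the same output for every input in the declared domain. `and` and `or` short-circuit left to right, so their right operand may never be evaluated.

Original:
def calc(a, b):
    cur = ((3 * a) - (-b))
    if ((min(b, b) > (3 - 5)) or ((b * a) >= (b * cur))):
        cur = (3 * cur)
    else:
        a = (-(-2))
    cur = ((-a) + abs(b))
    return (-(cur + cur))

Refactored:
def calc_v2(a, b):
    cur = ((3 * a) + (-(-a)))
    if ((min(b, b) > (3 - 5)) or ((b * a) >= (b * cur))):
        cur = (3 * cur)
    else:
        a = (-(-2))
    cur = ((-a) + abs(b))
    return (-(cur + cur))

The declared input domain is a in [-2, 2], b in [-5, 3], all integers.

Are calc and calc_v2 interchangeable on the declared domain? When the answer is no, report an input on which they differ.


Take a=0, b=-5.
calc: cur becomes -5; next ((min(b, b) > (3 - 5)) or ((b * a) >= (b * cur))) evaluates to false; next a becomes 2; next cur becomes 3; next final value -6
calc_v2: cur becomes 0; next ((min(b, b) > (3 - 5)) or ((b * a) >= (b * cur))) evaluates to true; next cur becomes 0; next cur becomes 5; next final value -10
-6 != -10, so the rewrite changes behavior.
verdict: not equivalent; witness: a=0, b=-5


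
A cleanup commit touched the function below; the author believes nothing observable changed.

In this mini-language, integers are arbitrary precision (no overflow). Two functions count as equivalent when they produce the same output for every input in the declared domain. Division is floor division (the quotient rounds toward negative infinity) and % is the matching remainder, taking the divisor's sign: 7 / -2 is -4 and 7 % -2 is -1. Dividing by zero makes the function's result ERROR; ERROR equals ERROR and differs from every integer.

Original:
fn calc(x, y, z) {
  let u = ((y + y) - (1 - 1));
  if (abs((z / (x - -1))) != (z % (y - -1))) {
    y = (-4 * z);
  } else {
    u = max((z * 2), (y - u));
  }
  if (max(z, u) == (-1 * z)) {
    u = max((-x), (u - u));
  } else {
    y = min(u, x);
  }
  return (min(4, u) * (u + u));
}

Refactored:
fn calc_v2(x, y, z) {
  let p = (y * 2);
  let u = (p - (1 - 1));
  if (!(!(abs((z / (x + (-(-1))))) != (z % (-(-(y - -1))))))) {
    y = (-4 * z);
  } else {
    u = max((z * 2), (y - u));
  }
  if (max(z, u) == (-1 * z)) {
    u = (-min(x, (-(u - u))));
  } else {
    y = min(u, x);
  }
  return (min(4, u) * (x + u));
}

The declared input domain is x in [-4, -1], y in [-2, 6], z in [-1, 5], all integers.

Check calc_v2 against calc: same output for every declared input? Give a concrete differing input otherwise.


These are not equivalent — on x=-4, y=-2, z=-1 the outputs split (8 vs -4).
calc: u = -4; (abs((z / (x - -1))) != (z % (y - -1))) -> false; u = 2; (max(z, u) == (-1 * z)) -> false; y = -4; return 8
calc_v2: p = -4; u = -4; (!(!(abs((z / (x + (-(-1))))) != (z % (-(-(y - -1))))))) -> false; u = 2; (max(z, u) == (-1 * z)) -> false; y = -4; return -4
verdict: not equivalent; witness: x=-4, y=-2, z=-1


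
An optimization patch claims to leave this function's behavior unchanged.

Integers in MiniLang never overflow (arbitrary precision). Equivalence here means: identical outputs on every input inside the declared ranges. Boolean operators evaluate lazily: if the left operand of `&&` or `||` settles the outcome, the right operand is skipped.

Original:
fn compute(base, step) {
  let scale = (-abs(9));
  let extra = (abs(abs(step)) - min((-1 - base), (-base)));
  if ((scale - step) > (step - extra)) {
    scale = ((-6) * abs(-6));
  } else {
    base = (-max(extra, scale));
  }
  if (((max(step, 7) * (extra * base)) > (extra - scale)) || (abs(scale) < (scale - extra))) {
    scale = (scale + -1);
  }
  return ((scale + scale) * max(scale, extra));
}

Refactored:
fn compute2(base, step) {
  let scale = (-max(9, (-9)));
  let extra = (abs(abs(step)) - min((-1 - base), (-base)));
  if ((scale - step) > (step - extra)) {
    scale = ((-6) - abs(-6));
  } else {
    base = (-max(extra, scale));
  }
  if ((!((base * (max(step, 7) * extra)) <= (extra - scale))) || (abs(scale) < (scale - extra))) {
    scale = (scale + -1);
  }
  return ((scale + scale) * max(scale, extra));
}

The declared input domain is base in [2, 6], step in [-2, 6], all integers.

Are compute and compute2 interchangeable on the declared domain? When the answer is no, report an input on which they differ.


Run the pair on base=3, step=-2.
compute: scale=-9, then extra=6, then ((scale - step) > (step - extra)) is true, then scale=-36, then (((max(step, 7) * (extra * base)) > (extra - scale)) || (abs(scale) < (scale - extra))) is true, then scale=-37, then returns -444
compute2: scale=-9, then extra=6, then ((scale - step) > (step - extra)) is true, then scale=-12, then ((!((base * (max(step, 7) * extra)) <= (extra - scale))) || (abs(scale) < (scale - extra))) is true, then scale=-13, then returns -156
-444 against -156: the behavior changed.
verdict: not equivalent; witness: base=3, step=-2


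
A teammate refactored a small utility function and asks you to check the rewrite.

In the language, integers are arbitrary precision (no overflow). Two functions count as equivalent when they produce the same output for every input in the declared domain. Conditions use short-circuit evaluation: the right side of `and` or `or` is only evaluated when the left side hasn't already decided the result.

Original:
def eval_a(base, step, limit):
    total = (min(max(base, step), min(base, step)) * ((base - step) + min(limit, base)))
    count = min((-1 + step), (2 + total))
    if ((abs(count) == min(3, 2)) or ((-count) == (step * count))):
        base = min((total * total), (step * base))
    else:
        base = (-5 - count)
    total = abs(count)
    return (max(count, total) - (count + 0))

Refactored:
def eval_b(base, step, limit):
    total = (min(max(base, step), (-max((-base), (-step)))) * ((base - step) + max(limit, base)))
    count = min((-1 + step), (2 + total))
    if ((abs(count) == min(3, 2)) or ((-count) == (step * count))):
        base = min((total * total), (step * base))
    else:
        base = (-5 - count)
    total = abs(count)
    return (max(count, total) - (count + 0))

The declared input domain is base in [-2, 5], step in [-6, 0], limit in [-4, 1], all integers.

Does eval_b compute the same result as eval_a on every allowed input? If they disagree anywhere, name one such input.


The rewrite breaks on base=-2, step=-6, limit=-4, where the results are 14 and 20.
eval_a: total = 0; count = -7; ((abs(count) == min(3, 2)) or ((-count) == (step * count))) -> false; base = 2; total = 7; return 14
eval_b: total = -12; count = -10; ((abs(count) == min(3, 2)) or ((-count) == (step * count))) -> false; base = 5; total = 10; return 20
verdict: not equivalent; witness: base=-2, step=-6, limit=-4


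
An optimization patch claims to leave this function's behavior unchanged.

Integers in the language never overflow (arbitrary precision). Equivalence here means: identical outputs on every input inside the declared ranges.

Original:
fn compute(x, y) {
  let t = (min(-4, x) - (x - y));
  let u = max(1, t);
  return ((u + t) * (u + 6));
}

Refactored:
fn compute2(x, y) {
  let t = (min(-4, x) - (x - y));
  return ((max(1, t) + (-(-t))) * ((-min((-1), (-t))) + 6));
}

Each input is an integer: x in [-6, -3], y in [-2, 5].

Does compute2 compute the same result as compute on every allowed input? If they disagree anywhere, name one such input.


Although constant usage differs; and min/max/abs usage differs; and local variable names differ; and statement counts differ, 32/32 inputs agree.
verdict: equivalent


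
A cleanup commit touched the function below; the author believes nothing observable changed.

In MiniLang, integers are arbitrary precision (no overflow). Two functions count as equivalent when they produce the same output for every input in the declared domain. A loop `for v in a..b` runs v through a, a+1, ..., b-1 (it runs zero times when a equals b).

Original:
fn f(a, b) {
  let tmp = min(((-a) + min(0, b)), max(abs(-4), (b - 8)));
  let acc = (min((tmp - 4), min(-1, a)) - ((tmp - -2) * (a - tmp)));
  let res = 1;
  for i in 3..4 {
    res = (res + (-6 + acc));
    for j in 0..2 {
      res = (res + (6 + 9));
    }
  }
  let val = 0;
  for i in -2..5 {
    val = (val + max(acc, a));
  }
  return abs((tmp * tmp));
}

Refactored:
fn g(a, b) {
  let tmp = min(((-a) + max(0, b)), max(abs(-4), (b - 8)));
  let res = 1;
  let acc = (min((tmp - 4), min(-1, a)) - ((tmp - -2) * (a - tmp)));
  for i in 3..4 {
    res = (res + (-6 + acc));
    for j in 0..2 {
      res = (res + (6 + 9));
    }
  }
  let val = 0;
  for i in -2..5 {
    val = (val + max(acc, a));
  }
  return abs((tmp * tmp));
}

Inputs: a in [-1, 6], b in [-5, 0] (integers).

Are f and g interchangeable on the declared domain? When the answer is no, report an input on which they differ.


There is a counterexample at a=-1, b=-5: 16 on one side, 1 on the other.
f: tmp=-4, then acc=-2, then res=1, then (i=3), then res=-7, then (j=0), then res=8, then (j=1), then res=23, then val=0, then (i=-2), then val=-1, then (i=-1), then val=-2, then (i=0), then val=-3, then (i=1), then val=-4, then (i=2), then val=-5, then (i=3), then val=-6, then (i=4), then val=-7, then returns 16
g: tmp=1, then res=1, then acc=3, then (i=3), then res=-2, then (j=0), then res=13, then (j=1), then res=28, then val=0, then (i=-2), then val=3, then (i=-1), then val=6, then (i=0), then val=9, then (i=1), then val=12, then (i=2), then val=15, then (i=3), then val=18, then (i=4), then val=21, then returns 1
verdict: not equivalent; witness: a=-1, b=-5


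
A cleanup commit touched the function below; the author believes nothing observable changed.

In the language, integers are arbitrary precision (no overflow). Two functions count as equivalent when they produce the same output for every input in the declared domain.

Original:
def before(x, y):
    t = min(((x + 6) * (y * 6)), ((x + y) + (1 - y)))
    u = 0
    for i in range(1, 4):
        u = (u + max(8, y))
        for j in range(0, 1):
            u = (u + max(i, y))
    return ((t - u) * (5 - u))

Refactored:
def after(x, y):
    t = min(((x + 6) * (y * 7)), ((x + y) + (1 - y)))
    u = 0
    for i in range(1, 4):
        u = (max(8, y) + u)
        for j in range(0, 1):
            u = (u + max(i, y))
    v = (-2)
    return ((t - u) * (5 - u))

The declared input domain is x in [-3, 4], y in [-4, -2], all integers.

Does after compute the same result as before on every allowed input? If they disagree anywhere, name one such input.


Take x=-3, y=-4.
before: t=-72, then u=0, then (i=1), then u=8, then (j=0), then u=9, then (i=2), then u=17, then (j=0), then u=19, then (i=3), then u=27, then (j=0), then u=30, then returns 2550
after: t=-84, then u=0, then (i=1), then u=8, then (j=0), then u=9, then (i=2), then u=17, then (j=0), then u=19, then (i=3), then u=27, then (j=0), then u=30, then v=-2, then returns 2850
2550 and 2850 differ, so these are not the same function on this domain.
verdict: not equivalent; witness: x=-3, y=-4


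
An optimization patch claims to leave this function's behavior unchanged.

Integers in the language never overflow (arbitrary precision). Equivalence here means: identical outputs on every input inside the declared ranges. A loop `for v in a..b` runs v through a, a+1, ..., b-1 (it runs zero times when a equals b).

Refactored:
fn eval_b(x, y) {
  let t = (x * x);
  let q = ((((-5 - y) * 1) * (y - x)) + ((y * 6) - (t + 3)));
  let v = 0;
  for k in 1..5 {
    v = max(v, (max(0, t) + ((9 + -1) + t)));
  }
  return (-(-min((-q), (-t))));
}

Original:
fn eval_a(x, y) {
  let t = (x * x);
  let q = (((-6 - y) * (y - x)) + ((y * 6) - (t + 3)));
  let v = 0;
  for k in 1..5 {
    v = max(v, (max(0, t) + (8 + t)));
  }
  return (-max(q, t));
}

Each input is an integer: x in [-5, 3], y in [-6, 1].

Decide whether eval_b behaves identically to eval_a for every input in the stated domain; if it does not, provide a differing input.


Try x=1, y=0.
eval_a: t becomes 1; next q becomes 2; next v becomes 0; next at k=1:; next v becomes 10; next at k=2:; next v becomes 10; next at k=3:; next v becomes 10; next at k=4:; next v becomes 10; next final value -2
eval_b: t becomes 1; next q becomes 1; next v becomes 0; next at k=1:; next v becomes 10; next at k=2:; next v becomes 10; next at k=3:; next v becomes 10; next at k=4:; next v becomes 10; next final value -1
-2 against -1: the behavior changed.
verdict: not equivalent; witness: x=1, y=0


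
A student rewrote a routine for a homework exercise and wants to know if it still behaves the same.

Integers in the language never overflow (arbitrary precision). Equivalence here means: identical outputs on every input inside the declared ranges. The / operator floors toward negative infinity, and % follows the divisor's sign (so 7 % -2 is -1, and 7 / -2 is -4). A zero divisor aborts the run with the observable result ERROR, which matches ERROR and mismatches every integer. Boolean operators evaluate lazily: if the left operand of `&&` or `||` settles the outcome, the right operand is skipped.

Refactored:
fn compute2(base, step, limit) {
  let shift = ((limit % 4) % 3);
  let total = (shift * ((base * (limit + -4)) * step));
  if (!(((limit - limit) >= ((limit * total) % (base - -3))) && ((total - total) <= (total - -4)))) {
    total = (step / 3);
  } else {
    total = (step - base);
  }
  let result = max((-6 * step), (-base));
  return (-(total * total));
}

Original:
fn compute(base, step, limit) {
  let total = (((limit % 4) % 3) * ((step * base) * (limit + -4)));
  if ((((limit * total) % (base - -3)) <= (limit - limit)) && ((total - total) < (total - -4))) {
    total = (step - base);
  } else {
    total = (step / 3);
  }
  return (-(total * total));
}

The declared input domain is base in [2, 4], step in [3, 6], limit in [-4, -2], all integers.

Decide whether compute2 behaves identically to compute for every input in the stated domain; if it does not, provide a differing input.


The edit looks behavioral (`((total - total) < (total - -4))` became `((total - total) <= (total - -4))`), but over these ranges it never changes the outcome; all 36 inputs agree.
verdict: equivalent


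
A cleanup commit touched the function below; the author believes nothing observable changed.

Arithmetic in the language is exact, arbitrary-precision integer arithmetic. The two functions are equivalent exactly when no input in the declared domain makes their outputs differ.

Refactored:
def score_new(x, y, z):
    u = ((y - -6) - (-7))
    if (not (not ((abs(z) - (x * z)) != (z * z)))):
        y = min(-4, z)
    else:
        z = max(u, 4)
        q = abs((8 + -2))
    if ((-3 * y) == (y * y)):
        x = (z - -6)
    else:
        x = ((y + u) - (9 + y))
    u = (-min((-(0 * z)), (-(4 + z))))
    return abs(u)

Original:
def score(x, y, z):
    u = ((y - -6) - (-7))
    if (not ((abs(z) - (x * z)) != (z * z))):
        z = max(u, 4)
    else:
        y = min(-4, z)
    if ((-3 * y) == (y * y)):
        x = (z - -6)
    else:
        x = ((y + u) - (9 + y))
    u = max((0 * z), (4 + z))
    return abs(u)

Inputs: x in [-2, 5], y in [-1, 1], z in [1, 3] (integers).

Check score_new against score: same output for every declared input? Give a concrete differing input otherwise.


This is a faithful refactor — arithmetic usage differs, and statement counts differ, and local variable names differ, and min/max/abs usage differs, and boolean connective usage differs, and constant usage differs, but the computed results match everywhere.
Tracing x=2, y=-1, z=1: score: u=12, then (not ((abs(z) - (x * z)) != (z * z))) is false, then y=-4, then ((-3 * y) == (y * y)) is false, then x=3, then u=5, then returns 5 | score_new: u=12, then (not (not ((abs(z) - (x * z)) != (z * z)))) is true, then y=-4, then ((-3 * y) == (y * y)) is false, then x=3, then u=5, then returns 5 — matching result 5.
Sweeping the whole domain (72 inputs) finds no disagreement.
verdict: equivalent


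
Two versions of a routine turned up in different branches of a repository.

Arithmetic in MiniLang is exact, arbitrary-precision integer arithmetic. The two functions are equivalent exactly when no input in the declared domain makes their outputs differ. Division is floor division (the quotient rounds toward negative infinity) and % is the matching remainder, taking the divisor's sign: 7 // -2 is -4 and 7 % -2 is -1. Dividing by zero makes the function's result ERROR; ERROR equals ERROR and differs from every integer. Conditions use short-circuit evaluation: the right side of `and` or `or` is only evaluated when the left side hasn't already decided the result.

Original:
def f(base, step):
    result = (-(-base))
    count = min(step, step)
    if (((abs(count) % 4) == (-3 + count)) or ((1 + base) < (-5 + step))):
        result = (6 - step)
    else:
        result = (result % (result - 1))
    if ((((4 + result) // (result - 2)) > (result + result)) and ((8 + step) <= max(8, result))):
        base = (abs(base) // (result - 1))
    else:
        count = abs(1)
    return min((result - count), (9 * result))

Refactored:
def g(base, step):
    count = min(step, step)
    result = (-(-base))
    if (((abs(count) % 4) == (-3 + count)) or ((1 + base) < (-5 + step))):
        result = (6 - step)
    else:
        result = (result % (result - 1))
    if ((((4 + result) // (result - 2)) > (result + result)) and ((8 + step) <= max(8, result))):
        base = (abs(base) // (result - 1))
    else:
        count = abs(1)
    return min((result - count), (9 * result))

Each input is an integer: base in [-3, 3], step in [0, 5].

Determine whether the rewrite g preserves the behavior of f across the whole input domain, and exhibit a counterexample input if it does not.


Side by side, the visible changes include: same computation, different form.
Tracing base=2, step=0: f: result := 2 | count := 0 | (((abs(count) % 4) == (-3 + count)) or ((1 + base) < (-5 + step))): false | result := 0 | ((((4 + result) // (result - 2)) > (result + result)) and ((8 + step) <= max(8, result))): false | count := 1 | result -1 | g: count := 0 | result := 2 | (((abs(count) % 4) == (-3 + count)) or ((1 + base) < (-5 + step))): false | result := 0 | ((((4 + result) // (result - 2)) > (result + result)) and ((8 + step) <= max(8, result))): false | count := 1 | result -1 — matching result -1.
Across all 42 domain points the two functions coincide.
verdict: equivalent


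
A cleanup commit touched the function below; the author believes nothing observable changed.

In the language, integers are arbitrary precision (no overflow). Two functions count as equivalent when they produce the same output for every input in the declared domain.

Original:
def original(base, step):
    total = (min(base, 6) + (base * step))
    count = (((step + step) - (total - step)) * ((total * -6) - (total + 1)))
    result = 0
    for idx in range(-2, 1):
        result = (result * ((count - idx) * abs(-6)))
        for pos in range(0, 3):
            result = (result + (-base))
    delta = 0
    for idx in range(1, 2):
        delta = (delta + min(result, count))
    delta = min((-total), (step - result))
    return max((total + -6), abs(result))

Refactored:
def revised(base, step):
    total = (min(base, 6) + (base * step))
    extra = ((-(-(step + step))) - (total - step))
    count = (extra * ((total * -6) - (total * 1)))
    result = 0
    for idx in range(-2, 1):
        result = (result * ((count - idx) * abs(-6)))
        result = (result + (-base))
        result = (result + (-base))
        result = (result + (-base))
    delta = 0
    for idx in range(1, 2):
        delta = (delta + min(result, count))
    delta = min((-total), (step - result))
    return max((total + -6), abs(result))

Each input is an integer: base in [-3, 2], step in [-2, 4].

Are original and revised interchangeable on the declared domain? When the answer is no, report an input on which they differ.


Not equivalent: base=-3, step=-2 separates them (12776949 vs 11645055).
original: total=3, then count=198, then result=0, then (idx=-2), then result=0, then (pos=0), then result=3, then (pos=1), then result=6, then (pos=2), then result=9, then (idx=-1), then result=10746, then (pos=0), then result=10749, then (pos=1), then result=10752, then (pos=2), then result=10755, then (idx=0), then result=12776940, then (pos=0), then result=12776943, then (pos=1), then result=12776946, then (pos=2), then result=12776949, then delta=0, then (idx=1), then delta=198, then delta=-12776951, then returns 12776949
revised: total=3, then extra=-9, then count=189, then result=0, then (idx=-2), then result=0, then result=3, then result=6, then result=9, then (idx=-1), then result=10260, then result=10263, then result=10266, then result=10269, then (idx=0), then result=11645046, then result=11645049, then result=11645052, then result=11645055, then delta=0, then (idx=1), then delta=189, then delta=-11645057, then returns 11645055
verdict: not equivalent; witness: base=-3, step=-2


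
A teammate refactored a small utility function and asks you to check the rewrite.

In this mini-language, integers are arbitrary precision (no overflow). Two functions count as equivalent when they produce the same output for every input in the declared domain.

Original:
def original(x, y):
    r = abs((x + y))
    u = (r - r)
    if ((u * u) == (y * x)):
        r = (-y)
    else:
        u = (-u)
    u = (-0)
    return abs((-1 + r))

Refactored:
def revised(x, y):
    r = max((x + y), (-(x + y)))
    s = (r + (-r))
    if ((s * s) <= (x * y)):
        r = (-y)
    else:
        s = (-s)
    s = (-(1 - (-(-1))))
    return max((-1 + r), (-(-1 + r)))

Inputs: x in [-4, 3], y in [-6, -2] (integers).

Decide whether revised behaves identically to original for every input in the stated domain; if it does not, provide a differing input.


x=-4, y=-6 yields 9 from original but 5 from revised.
verdict: not equivalent; witness: x=-4, y=-6


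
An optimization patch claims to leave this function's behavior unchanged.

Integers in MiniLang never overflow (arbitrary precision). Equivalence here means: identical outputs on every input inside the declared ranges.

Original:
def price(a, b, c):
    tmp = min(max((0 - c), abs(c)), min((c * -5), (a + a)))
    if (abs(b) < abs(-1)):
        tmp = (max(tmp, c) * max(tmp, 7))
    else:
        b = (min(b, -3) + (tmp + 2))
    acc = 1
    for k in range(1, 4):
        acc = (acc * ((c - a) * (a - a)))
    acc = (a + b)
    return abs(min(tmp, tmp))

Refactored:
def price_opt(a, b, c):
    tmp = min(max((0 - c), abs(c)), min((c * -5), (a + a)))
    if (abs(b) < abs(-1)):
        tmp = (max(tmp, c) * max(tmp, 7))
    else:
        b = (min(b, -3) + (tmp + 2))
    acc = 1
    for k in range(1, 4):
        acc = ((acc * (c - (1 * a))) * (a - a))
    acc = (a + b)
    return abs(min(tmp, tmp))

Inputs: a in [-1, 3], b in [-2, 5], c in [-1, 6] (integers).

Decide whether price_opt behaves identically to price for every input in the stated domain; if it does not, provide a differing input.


This is a faithful refactor — constant usage differs; arithmetic usage differs, but the computed results match everywhere.
Spot check at a=1, b=-2, c=1 — price: tmp becomes -5; next (abs(b) < abs(-1)) evaluates to false; next b becomes -6; next acc becomes 1; next at k=1:; next acc becomes 0; next at k=2:; next acc becomes 0; next at k=3:; next acc becomes 0; next acc becomes -5; next final value 5. price_opt: tmp becomes -5; next (abs(b) < abs(-1)) evaluates to false; next b becomes -6; next acc becomes 1; next at k=1:; next acc becomes 0; next at k=2:; next acc becomes 0; next at k=3:; next acc becomes 0; next acc becomes -5; next final value 5. Both give 5.
Every one of the 320 inputs gives matching results.
verdict: equivalent


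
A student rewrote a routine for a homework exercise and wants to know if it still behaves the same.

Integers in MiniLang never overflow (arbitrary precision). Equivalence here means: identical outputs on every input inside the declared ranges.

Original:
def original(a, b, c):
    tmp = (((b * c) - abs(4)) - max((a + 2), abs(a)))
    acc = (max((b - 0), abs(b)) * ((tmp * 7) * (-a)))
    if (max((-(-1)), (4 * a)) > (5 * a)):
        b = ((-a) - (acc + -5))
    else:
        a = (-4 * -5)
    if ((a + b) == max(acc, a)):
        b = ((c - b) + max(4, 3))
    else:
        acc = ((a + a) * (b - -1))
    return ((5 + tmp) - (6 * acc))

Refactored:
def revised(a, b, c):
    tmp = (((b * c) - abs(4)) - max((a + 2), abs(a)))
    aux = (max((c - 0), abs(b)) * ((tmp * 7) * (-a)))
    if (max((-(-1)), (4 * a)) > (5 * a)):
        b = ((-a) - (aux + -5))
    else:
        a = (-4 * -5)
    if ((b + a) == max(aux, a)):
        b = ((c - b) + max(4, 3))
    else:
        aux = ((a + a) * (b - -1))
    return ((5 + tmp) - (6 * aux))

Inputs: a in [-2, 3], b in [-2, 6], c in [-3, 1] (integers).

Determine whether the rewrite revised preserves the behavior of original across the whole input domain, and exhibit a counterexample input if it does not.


Try a=-2, b=0, c=1.
original: tmp becomes -6; next acc becomes 0; next (max((-(-1)), (4 * a)) > (5 * a)) evaluates to true; next b becomes 7; next ((a + b) == max(acc, a)) evaluates to false; next acc becomes -32; next final value 191
revised: tmp becomes -6; next aux becomes -84; next (max((-(-1)), (4 * a)) > (5 * a)) evaluates to true; next b becomes 91; next ((b + a) == max(aux, a)) evaluates to false; next aux becomes -368; next final value 2207
191 != 2207, so the rewrite changes behavior.
verdict: not equivalent; witness: a=-2, b=0, c=1


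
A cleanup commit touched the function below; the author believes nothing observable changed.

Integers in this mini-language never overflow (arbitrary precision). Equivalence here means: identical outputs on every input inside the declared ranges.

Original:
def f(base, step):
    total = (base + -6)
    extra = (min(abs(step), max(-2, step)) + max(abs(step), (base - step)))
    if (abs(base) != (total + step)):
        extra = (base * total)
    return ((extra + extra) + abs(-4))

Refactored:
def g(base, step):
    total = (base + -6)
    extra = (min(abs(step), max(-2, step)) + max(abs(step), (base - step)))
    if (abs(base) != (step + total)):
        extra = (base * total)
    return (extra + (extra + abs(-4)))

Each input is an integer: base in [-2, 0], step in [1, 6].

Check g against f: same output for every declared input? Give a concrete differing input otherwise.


Reading the diff, among the changes: same computation, different form.
As a probe, take base=0, step=4: f runs total becomes -6; next extra becomes 8; next (abs(base) != (total + step)) evaluates to true; next extra becomes 0; next final value 4; g runs total becomes -6; next extra becomes 8; next (abs(base) != (step + total)) evaluates to true; next extra becomes 0; next final value 4; both end at 4.
An exhaustive pass over the 18 declared inputs shows identical outputs.
verdict: equivalent


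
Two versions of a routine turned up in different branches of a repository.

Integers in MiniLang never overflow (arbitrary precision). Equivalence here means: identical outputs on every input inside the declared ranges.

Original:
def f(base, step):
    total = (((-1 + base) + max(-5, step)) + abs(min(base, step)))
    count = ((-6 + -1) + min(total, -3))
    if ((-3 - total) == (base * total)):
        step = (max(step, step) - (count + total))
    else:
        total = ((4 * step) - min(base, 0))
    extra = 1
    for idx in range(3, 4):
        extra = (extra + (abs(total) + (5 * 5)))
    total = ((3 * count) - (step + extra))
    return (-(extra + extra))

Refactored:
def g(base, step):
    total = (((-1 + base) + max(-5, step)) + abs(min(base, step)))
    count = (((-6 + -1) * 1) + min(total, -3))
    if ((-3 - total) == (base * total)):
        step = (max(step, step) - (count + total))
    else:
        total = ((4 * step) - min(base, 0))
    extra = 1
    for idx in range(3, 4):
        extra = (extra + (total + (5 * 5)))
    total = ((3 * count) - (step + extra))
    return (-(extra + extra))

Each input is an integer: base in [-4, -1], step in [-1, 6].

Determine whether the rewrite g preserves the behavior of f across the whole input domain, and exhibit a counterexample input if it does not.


Consider the input base=-3, step=-1.
f: total=-2, then count=-10, then ((-3 - total) == (base * total)) is false, then total=-1, then extra=1, then (idx=3), then extra=27, then total=-56, then returns -54
g: total=-2, then count=-10, then ((-3 - total) == (base * total)) is false, then total=-1, then extra=1, then (idx=3), then extra=25, then total=-54, then returns -50
-54 and -50 differ, so these are not the same function on this domain.
verdict: not equivalent; witness: base=-3, step=-1


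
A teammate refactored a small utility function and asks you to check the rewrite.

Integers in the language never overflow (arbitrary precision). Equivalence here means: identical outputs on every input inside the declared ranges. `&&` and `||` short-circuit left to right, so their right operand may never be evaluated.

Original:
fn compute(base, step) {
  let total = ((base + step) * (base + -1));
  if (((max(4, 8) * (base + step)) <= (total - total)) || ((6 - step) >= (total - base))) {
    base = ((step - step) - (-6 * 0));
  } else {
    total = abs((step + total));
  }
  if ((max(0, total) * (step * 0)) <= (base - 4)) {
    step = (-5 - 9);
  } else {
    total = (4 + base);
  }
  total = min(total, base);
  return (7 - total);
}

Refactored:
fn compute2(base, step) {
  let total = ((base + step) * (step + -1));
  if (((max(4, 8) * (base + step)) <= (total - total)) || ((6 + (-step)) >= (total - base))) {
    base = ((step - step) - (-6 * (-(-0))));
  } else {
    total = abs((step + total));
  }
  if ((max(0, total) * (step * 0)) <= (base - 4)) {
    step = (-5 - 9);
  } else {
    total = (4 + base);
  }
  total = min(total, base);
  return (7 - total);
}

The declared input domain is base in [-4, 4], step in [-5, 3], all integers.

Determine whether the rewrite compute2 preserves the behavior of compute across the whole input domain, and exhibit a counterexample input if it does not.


These are not equivalent — on base=-2, step=3 the outputs split (7 vs 9).
compute: total = -3; (((max(4, 8) * (base + step)) <= (total - total)) || ((6 - step) >= (total - base))) -> true; base = 0; ((max(0, total) * (step * 0)) <= (base - 4)) -> false; total = 4; total = 0; return 7
compute2: total = 2; (((max(4, 8) * (base + step)) <= (total - total)) || ((6 + (-step)) >= (total - base))) -> false; total = 5; ((max(0, total) * (step * 0)) <= (base - 4)) -> false; total = 2; total = -2; return 9
verdict: not equivalent; witness: base=-2, step=3


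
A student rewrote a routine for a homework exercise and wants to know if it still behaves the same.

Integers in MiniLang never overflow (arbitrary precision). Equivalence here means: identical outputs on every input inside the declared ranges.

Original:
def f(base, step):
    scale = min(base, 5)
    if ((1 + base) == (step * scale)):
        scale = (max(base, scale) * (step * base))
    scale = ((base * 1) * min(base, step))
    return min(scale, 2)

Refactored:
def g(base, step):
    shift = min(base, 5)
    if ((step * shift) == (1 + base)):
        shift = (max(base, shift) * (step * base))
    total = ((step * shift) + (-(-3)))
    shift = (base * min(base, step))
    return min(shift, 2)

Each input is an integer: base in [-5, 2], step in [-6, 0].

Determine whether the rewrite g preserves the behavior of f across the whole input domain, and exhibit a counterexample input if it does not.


The two versions differ — the changes include local variable names differ, plus statement counts differ, plus constant usage differs, plus arithmetic usage differs.
Spot check at base=-4, step=-6 — f: scale=-4, then ((1 + base) == (step * scale)) is false, then scale=24, then returns 2. g: shift=-4, then ((step * shift) == (1 + base)) is false, then total=27, then shift=24, then returns 2. Both give 2.
Checked all 56 inputs in the declared domain: the outputs agree on every one.
verdict: equivalent


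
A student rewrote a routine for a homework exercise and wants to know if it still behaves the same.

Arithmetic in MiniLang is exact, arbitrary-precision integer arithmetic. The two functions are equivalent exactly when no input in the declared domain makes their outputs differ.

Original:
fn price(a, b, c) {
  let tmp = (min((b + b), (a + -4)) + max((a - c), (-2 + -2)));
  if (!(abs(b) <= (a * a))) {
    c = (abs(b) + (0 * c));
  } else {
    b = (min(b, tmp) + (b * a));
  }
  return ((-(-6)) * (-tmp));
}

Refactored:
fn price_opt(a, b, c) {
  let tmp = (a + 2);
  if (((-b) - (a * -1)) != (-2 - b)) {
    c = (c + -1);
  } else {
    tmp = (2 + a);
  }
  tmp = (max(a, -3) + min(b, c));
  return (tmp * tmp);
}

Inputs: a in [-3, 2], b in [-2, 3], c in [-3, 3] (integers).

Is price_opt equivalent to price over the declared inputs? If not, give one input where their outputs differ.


Take a=-3, b=-2, c=-3.
price: tmp=-7, then (!(abs(b) <= (a * a))) is false, then b=-1, then returns 42
price_opt: tmp=-1, then (((-b) - (a * -1)) != (-2 - b)) is true, then c=-4, then tmp=-7, then returns 49
42 vs 49 — the two versions disagree here.
verdict: not equivalent; witness: a=-3, b=-2, c=-3


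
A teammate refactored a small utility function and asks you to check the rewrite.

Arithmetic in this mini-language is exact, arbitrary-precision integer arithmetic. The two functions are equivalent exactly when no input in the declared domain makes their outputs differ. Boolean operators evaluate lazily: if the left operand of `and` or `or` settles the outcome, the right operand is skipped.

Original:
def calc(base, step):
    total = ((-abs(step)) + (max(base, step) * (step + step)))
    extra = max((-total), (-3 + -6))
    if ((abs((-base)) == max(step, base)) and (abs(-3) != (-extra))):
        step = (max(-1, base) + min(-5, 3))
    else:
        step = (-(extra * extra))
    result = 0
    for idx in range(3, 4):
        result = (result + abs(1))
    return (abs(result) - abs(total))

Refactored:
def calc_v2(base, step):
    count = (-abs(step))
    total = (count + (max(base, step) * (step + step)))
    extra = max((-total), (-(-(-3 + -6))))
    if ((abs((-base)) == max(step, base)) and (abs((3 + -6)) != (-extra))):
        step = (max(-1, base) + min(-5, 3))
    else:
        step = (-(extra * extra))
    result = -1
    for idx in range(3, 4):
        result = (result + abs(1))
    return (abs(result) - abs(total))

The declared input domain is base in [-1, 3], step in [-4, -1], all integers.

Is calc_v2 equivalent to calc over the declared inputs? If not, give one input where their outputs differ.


Run the pair on base=-1, step=-4.
calc: total=4, then extra=-4, then ((abs((-base)) == max(step, base)) and (abs(-3) != (-extra))) is false, then step=-16, then result=0, then (idx=3), then result=1, then returns -3
calc_v2: count=-4, then total=4, then extra=-4, then ((abs((-base)) == max(step, base)) and (abs((3 + -6)) != (-extra))) is false, then step=-16, then result=-1, then (idx=3), then result=0, then returns -4
-3 vs -4 — the two versions disagree here.
verdict: not equivalent; witness: base=-1, step=-4


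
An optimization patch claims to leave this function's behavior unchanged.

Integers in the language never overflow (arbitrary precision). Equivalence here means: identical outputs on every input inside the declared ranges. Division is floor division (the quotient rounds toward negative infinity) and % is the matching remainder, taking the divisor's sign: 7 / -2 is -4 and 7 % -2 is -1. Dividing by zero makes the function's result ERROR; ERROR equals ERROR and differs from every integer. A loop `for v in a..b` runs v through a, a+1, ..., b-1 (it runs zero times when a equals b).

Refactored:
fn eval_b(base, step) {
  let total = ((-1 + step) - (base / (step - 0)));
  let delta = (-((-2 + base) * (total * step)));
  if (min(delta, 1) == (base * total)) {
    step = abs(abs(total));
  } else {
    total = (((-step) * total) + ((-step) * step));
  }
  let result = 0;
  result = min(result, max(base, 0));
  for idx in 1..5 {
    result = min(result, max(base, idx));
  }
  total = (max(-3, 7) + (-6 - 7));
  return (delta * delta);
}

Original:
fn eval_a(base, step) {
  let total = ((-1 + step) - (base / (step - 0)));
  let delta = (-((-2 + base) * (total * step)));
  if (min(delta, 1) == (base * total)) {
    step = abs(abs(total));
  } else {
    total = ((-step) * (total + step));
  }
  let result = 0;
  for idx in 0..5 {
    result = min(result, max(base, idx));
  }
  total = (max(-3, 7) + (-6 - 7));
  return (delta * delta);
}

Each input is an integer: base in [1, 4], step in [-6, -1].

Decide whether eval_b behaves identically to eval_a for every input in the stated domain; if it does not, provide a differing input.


Changes here: constant usage differs; also min/max/abs usage differs; also statement counts differ; also loop structure differs; also arithmetic usage differs; the full 24-point sweep finds no disagreement.
verdict: equivalent


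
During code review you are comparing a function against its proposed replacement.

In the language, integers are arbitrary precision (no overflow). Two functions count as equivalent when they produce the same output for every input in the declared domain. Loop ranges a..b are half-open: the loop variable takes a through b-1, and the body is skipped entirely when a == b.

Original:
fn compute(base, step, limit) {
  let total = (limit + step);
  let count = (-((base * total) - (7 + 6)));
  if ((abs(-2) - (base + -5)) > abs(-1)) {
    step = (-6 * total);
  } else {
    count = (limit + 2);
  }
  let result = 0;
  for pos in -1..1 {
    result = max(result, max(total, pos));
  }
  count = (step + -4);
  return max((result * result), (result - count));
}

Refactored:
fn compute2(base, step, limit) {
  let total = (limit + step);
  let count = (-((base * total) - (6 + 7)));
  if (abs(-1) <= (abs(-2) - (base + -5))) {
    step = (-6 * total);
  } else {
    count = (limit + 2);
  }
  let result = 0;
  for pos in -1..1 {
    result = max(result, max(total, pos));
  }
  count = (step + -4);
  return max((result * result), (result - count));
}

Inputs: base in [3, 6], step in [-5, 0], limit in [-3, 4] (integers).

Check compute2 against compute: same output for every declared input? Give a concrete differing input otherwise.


On input base=6, step=-5, limit=-3, compute returns 9 while compute2 returns 0.
verdict: not equivalent; witness: base=6, step=-5, limit=-3
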